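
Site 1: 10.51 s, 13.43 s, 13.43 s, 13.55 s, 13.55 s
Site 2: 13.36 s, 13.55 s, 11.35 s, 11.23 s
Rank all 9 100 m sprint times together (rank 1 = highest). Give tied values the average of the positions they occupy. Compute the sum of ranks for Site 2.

Sorted (descending): 13.55, 13.55, 13.55, 13.43, 13.43, 13.36, 11.35, 11.23, 10.51
The 3 values of 13.55 occupy positions 1–3 → average rank 2.
The 2 values of 13.43 occupy positions 4–5 → average rank (4+5)/2 = 4.5.
Site 2 values → pooled ranks: 13.36→6, 13.55→2, 11.35→7, 11.23→8
Rank sum = 6 + 2 + 7 + 8 = 23

23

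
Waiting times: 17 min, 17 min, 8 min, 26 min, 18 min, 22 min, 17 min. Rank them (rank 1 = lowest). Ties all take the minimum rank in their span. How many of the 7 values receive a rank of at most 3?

4

Sorted (ascending): 8, 17, 17, 17, 18, 22, 26
The 3 values of 17 occupy positions 2–4 → each gets rank 2.
Ranks ≤ 3: {1, 2, 2, 2} → 4 values.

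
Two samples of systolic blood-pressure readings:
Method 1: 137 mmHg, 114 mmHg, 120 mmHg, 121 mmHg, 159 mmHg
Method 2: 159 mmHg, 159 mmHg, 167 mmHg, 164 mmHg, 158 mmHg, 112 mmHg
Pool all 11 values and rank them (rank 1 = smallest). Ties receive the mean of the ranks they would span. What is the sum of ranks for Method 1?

Sorted (ascending): 112, 114, 120, 121, 137, 158, 159, 159, 159, 164, 167
The 3 values of 159 occupy positions 7–9 → average rank 8.
Method 1 values → pooled ranks: 137→5, 114→2, 120→3, 121→4, 159→8
Rank sum = 5 + 2 + 3 + 4 + 8 = 22

22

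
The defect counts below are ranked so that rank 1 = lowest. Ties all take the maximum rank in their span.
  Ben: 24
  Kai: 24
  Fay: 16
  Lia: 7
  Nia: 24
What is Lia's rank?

Sorted (ascending): 7, 16, 24, 24, 24
The 3 values of 24 occupy positions 3–5 → each gets rank 5.
Lia has value 7 → rank 1.

1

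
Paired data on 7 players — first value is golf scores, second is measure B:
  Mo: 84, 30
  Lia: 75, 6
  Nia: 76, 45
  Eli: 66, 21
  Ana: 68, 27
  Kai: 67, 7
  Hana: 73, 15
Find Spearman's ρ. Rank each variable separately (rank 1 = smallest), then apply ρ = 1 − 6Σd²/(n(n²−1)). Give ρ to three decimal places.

0.429

Ranks of variable 1: 7, 5, 6, 1, 3, 2, 4
Ranks of variable 2: 6, 1, 7, 4, 5, 2, 3
d = r₁ − r₂: 1, 4, -1, -3, -2, 0, 1
d²: 1, 16, 1, 9, 4, 0, 1; Σd² = 32
ρ = 1 − 6·32/(7·48) = 1 − 192/336 = 0.429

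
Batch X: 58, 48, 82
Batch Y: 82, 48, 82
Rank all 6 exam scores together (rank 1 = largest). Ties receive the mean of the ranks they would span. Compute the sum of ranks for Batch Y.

9.5

Sorted (descending): 82, 82, 82, 58, 48, 48
The 3 values of 82 occupy positions 1–3 → average rank 2.
The 2 values of 48 occupy positions 5–6 → average rank (5+6)/2 = 5.5.
Batch Y values → pooled ranks: 82→2, 48→5.5, 82→2
Rank sum = 2 + 5.5 + 2 = 9.5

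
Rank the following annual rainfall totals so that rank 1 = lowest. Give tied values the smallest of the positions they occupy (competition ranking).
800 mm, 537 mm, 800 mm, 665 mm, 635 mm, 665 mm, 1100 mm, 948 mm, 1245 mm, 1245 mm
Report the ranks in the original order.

5, 1, 5, 3, 2, 3, 8, 7, 9, 9

Sorted (ascending): 537, 635, 665, 665, 800, 800, 948, 1100, 1245, 1245
The 2 values of 665 occupy positions 3–4 → each gets rank 3.
The 2 values of 800 occupy positions 5–6 → each gets rank 5.
The 2 values of 1245 occupy positions 9–10 → each gets rank 9.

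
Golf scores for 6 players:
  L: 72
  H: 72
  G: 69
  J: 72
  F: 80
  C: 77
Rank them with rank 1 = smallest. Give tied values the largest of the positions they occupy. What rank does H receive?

4

Sorted (ascending): 69, 72, 72, 72, 77, 80
The 3 values of 72 occupy positions 2–4 → each gets rank 4.
H has value 72 → rank 4.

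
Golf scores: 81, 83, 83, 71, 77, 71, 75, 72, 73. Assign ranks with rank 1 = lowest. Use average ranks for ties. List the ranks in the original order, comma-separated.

Sorted (ascending): 71, 71, 72, 73, 75, 77, 81, 83, 83
The 2 values of 71 occupy positions 1–2 → average rank (1+2)/2 = 1.5.
The 2 values of 83 occupy positions 8–9 → average rank (8+9)/2 = 8.5.

7, 8.5, 8.5, 1.5, 6, 1.5, 5, 3, 4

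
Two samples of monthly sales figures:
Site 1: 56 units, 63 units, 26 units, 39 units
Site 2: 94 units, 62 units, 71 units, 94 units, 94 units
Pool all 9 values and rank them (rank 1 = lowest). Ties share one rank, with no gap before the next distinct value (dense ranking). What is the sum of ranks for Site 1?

Sorted (ascending): 26, 39, 56, 62, 63, 71, 94, 94, 94
The 3 values of 94 share dense rank 7.
Remaining distinct values take the next consecutive integers.
Site 1 values → pooled ranks: 56→3, 63→5, 26→1, 39→2
Rank sum = 3 + 5 + 1 + 2 = 11

11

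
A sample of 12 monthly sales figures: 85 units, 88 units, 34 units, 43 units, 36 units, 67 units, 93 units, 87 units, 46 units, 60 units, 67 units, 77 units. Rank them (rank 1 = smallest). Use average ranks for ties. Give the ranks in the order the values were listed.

9, 11, 1, 3, 2, 6.5, 12, 10, 4, 5, 6.5, 8

Sorted (ascending): 34, 36, 43, 46, 60, 67, 67, 77, 85, 87, 88, 93
The 2 values of 67 occupy positions 6–7 → average rank (6+7)/2 = 6.5.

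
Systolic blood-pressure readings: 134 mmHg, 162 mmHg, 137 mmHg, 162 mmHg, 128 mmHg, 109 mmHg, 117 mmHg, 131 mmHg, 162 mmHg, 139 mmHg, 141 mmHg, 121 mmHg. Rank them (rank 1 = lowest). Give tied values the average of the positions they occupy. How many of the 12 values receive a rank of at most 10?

Sorted (ascending): 109, 117, 121, 128, 131, 134, 137, 139, 141, 162, 162, 162
The 3 values of 162 occupy positions 10–12 → average rank 11.
Ranks ≤ 10: {1, 2, 3, 4, 5, 6, 7, 8, 9} → 9 values.

9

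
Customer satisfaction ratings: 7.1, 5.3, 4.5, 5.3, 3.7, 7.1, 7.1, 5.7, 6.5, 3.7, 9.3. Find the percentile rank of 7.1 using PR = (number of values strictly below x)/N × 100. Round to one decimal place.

N = 11.
Strictly below 7.1: 7. Equal to 7.1: 3.
PR = 7/11 × 100 = 63.6

63.6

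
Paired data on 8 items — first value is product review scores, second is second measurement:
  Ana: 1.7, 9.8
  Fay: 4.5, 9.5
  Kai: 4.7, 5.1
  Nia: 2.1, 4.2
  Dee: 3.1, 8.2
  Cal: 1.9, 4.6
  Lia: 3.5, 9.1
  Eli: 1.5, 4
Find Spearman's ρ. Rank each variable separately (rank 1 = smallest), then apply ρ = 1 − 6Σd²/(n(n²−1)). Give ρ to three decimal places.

0.333

Ranks of variable 1: 2, 7, 8, 4, 5, 3, 6, 1
Ranks of variable 2: 8, 7, 4, 2, 5, 3, 6, 1
d = r₁ − r₂: -6, 0, 4, 2, 0, 0, 0, 0
d²: 36, 0, 16, 4, 0, 0, 0, 0; Σd² = 56
ρ = 1 − 6·56/(8·63) = 1 − 336/504 = 0.333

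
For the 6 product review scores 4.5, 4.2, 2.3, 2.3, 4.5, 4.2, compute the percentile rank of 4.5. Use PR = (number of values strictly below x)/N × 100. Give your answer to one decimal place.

66.7

N = 6.
Strictly below 4.5: 4. Equal to 4.5: 2.
PR = 4/6 × 100 = 66.7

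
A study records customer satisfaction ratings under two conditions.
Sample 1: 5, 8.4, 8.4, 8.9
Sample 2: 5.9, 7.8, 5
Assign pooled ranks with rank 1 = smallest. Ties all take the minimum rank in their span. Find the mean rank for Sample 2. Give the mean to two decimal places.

2.67

Sorted (ascending): 5, 5, 5.9, 7.8, 8.4, 8.4, 8.9
The 2 values of 5 occupy positions 1–2 → each gets rank 1.
The 2 values of 8.4 occupy positions 5–6 → each gets rank 5.
Sample 2 values → pooled ranks: 5.9→3, 7.8→4, 5→1
Mean rank = (3 + 4 + 1) / 3 = 2.67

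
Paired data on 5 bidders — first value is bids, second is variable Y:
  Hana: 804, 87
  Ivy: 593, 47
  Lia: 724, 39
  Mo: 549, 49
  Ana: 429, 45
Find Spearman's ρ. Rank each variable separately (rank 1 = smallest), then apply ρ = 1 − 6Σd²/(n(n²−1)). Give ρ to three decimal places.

Ranks of variable 1: 5, 3, 4, 2, 1
Ranks of variable 2: 5, 3, 1, 4, 2
d = r₁ − r₂: 0, 0, 3, -2, -1
d²: 0, 0, 9, 4, 1; Σd² = 14
ρ = 1 − 6·14/(5·24) = 1 − 84/120 = 0.300

0.300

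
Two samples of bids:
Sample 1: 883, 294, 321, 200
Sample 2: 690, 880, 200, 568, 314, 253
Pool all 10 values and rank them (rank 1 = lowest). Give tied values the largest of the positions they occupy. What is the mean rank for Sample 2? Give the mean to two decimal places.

Sorted (ascending): 200, 200, 253, 294, 314, 321, 568, 690, 880, 883
The 2 values of 200 occupy positions 1–2 → each gets rank 2.
Sample 2 values → pooled ranks: 690→8, 880→9, 200→2, 568→7, 314→5, 253→3
Mean rank = (8 + 9 + 2 + 7 + 5 + 3) / 6 = 5.67

5.67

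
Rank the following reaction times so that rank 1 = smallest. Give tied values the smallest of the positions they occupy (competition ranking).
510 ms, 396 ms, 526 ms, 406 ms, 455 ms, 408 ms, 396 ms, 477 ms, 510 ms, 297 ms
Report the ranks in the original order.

Sorted (ascending): 297, 396, 396, 406, 408, 455, 477, 510, 510, 526
The 2 values of 396 occupy positions 2–3 → each gets rank 2.
The 2 values of 510 occupy positions 8–9 → each gets rank 8.

8, 2, 10, 4, 6, 5, 2, 7, 8, 1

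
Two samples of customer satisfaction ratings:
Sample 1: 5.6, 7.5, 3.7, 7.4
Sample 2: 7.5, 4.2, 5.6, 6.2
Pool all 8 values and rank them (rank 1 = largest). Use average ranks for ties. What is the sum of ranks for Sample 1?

Sorted (descending): 7.5, 7.5, 7.4, 6.2, 5.6, 5.6, 4.2, 3.7
The 2 values of 7.5 occupy positions 1–2 → average rank (1+2)/2 = 1.5.
The 2 values of 5.6 occupy positions 5–6 → average rank (5+6)/2 = 5.5.
Sample 1 values → pooled ranks: 5.6→5.5, 7.5→1.5, 3.7→8, 7.4→3
Rank sum = 5.5 + 1.5 + 8 + 3 = 18

18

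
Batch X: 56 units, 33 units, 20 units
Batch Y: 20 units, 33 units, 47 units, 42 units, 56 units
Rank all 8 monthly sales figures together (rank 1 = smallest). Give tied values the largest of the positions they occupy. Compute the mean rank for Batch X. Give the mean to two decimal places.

4.67

Sorted (ascending): 20, 20, 33, 33, 42, 47, 56, 56
The 2 values of 20 occupy positions 1–2 → each gets rank 2.
The 2 values of 33 occupy positions 3–4 → each gets rank 4.
The 2 values of 56 occupy positions 7–8 → each gets rank 8.
Batch X values → pooled ranks: 56→8, 33→4, 20→2
Mean rank = (8 + 4 + 2) / 3 = 4.67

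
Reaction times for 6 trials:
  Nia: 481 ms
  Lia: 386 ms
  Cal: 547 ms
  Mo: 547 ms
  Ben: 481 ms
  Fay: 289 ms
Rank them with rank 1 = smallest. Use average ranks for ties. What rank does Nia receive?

Sorted (ascending): 289, 386, 481, 481, 547, 547
The 2 values of 481 occupy positions 3–4 → average rank (3+4)/2 = 3.5.
The 2 values of 547 occupy positions 5–6 → average rank (5+6)/2 = 5.5.
Nia has value 481 ms → rank 3.5.

3.5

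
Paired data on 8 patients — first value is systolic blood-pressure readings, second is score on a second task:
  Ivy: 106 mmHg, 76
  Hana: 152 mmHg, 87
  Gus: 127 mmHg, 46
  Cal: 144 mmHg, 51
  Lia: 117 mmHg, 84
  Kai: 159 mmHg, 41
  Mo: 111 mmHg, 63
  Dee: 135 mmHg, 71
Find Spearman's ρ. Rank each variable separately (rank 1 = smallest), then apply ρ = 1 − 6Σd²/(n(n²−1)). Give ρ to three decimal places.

Ranks of variable 1: 1, 7, 4, 6, 3, 8, 2, 5
Ranks of variable 2: 6, 8, 2, 3, 7, 1, 4, 5
d = r₁ − r₂: -5, -1, 2, 3, -4, 7, -2, 0
d²: 25, 1, 4, 9, 16, 49, 4, 0; Σd² = 108
ρ = 1 − 6·108/(8·63) = 1 − 648/504 = -0.286

-0.286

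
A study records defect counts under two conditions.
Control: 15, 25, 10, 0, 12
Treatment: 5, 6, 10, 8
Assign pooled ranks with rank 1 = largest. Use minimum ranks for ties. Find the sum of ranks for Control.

19

Sorted (descending): 25, 15, 12, 10, 10, 8, 6, 5, 0
The 2 values of 10 occupy positions 4–5 → each gets rank 4.
Control values → pooled ranks: 15→2, 25→1, 10→4, 0→9, 12→3
Rank sum = 2 + 1 + 4 + 9 + 3 = 19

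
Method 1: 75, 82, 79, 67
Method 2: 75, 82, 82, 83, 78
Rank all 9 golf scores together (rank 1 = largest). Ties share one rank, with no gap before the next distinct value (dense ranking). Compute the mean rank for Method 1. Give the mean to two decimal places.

Sorted (descending): 83, 82, 82, 82, 79, 78, 75, 75, 67
The 3 values of 82 share dense rank 2.
The 2 values of 75 share dense rank 5.
Remaining distinct values take the next consecutive integers.
Method 1 values → pooled ranks: 75→5, 82→2, 79→3, 67→6
Mean rank = (5 + 2 + 3 + 6) / 4 = 4.00

4.00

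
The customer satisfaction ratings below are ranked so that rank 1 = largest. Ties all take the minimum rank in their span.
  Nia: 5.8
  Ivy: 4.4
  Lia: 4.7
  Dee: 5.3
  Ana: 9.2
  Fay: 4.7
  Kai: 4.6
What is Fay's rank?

4

Sorted (descending): 9.2, 5.8, 5.3, 4.7, 4.7, 4.6, 4.4
The 2 values of 4.7 occupy positions 4–5 → each gets rank 4.
Fay has value 4.7 → rank 4.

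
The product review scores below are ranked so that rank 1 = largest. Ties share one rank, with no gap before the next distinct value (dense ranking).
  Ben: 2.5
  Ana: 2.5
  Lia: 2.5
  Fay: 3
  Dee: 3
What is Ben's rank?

2

Sorted (descending): 3, 3, 2.5, 2.5, 2.5
The 2 values of 3 share dense rank 1.
The 3 values of 2.5 share dense rank 2.
Ben has value 2.5 → rank 2.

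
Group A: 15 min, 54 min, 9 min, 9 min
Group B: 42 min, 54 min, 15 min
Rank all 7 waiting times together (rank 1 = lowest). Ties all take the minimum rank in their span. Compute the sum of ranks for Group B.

14

Sorted (ascending): 9, 9, 15, 15, 42, 54, 54
The 2 values of 9 occupy positions 1–2 → each gets rank 1.
The 2 values of 15 occupy positions 3–4 → each gets rank 3.
The 2 values of 54 occupy positions 6–7 → each gets rank 6.
Group B values → pooled ranks: 42→5, 54→6, 15→3
Rank sum = 5 + 6 + 3 = 14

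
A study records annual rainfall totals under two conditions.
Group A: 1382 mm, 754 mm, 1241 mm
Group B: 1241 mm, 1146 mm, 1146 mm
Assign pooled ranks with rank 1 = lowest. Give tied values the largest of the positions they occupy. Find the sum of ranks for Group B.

Sorted (ascending): 754, 1146, 1146, 1241, 1241, 1382
The 2 values of 1146 occupy positions 2–3 → each gets rank 3.
The 2 values of 1241 occupy positions 4–5 → each gets rank 5.
Group B values → pooled ranks: 1241→5, 1146→3, 1146→3
Rank sum = 5 + 3 + 3 = 11

11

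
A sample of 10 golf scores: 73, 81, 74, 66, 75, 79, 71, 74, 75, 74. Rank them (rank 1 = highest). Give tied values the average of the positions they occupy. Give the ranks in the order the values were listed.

Sorted (descending): 81, 79, 75, 75, 74, 74, 74, 73, 71, 66
The 2 values of 75 occupy positions 3–4 → average rank (3+4)/2 = 3.5.
The 3 values of 74 occupy positions 5–7 → average rank 6.

8, 1, 6, 10, 3.5, 2, 9, 6, 3.5, 6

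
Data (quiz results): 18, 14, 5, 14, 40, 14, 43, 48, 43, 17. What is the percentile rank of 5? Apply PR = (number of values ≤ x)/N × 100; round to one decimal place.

10.0

N = 10.
Strictly below 5: 0. Equal to 5: 1.
PR = 1/10 × 100 = 10.0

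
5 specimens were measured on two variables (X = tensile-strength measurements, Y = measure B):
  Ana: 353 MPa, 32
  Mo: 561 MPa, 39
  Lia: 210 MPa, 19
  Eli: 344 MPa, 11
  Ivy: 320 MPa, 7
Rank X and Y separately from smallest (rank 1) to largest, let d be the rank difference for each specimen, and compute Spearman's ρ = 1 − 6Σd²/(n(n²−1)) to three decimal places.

Ranks of variable 1: 4, 5, 1, 3, 2
Ranks of variable 2: 4, 5, 3, 2, 1
d = r₁ − r₂: 0, 0, -2, 1, 1
d²: 0, 0, 4, 1, 1; Σd² = 6
ρ = 1 − 6·6/(5·24) = 1 − 36/120 = 0.700

0.700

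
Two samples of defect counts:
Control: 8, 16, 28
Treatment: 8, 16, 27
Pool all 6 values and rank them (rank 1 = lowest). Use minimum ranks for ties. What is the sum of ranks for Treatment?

9

Sorted (ascending): 8, 8, 16, 16, 27, 28
The 2 values of 8 occupy positions 1–2 → each gets rank 1.
The 2 values of 16 occupy positions 3–4 → each gets rank 3.
Treatment values → pooled ranks: 8→1, 16→3, 27→5
Rank sum = 1 + 3 + 5 = 9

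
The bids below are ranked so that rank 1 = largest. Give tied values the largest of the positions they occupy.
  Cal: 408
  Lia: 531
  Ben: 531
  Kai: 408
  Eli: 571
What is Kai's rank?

5

Sorted (descending): 571, 531, 531, 408, 408
The 2 values of 531 occupy positions 2–3 → each gets rank 3.
The 2 values of 408 occupy positions 4–5 → each gets rank 5.
Kai has value 408 → rank 5.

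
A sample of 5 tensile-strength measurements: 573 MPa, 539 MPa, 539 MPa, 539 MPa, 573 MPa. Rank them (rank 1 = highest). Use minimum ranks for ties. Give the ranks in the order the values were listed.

1, 3, 3, 3, 1

Sorted (descending): 573, 573, 539, 539, 539
The 2 values of 573 occupy positions 1–2 → each gets rank 1.
The 3 values of 539 occupy positions 3–5 → each gets rank 3.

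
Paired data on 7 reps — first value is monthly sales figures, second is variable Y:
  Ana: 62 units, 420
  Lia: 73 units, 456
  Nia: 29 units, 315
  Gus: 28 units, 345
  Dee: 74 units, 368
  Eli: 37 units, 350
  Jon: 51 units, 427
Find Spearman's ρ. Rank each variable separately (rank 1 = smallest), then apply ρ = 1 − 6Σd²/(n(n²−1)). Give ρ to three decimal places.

Ranks of variable 1: 5, 6, 2, 1, 7, 3, 4
Ranks of variable 2: 5, 7, 1, 2, 4, 3, 6
d = r₁ − r₂: 0, -1, 1, -1, 3, 0, -2
d²: 0, 1, 1, 1, 9, 0, 4; Σd² = 16
ρ = 1 − 6·16/(7·48) = 1 − 96/336 = 0.714

0.714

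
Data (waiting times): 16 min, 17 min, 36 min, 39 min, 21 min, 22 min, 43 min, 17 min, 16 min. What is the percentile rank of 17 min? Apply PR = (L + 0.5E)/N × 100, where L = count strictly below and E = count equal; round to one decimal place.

33.3

N = 9.
Strictly below 17: 2. Equal to 17: 2.
PR = (2 + 0.5·2)/9 × 100 = 33.3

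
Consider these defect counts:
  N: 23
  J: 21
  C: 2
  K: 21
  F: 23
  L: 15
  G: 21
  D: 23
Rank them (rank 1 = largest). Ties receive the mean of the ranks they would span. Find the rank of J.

5

Sorted (descending): 23, 23, 23, 21, 21, 21, 15, 2
The 3 values of 23 occupy positions 1–3 → average rank 2.
The 3 values of 21 occupy positions 4–6 → average rank 5.
J has value 21 → rank 5.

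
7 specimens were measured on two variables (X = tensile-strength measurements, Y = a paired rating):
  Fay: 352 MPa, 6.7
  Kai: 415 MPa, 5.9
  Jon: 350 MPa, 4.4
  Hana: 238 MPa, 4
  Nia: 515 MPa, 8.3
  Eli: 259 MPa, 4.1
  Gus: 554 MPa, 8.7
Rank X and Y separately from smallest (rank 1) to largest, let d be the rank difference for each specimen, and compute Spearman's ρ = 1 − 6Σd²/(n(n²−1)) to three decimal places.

Ranks of variable 1: 4, 5, 3, 1, 6, 2, 7
Ranks of variable 2: 5, 4, 3, 1, 6, 2, 7
d = r₁ − r₂: -1, 1, 0, 0, 0, 0, 0
d²: 1, 1, 0, 0, 0, 0, 0; Σd² = 2
ρ = 1 − 6·2/(7·48) = 1 − 12/336 = 0.964

0.964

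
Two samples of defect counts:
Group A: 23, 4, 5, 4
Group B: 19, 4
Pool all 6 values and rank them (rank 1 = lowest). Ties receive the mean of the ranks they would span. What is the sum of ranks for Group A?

14

Sorted (ascending): 4, 4, 4, 5, 19, 23
The 3 values of 4 occupy positions 1–3 → average rank 2.
Group A values → pooled ranks: 23→6, 4→2, 5→4, 4→2
Rank sum = 6 + 2 + 4 + 2 = 14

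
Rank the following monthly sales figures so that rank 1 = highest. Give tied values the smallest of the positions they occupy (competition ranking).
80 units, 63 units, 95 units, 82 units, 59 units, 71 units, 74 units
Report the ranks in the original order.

Sorted (descending): 95, 82, 80, 74, 71, 63, 59
No ties — each value takes its position as its rank.

3, 6, 1, 2, 7, 5, 4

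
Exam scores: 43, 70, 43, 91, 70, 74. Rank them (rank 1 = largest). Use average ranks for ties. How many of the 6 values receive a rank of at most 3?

2

Sorted (descending): 91, 74, 70, 70, 43, 43
The 2 values of 70 occupy positions 3–4 → average rank (3+4)/2 = 3.5.
The 2 values of 43 occupy positions 5–6 → average rank (5+6)/2 = 5.5.
Ranks ≤ 3: {1, 2} → 2 values.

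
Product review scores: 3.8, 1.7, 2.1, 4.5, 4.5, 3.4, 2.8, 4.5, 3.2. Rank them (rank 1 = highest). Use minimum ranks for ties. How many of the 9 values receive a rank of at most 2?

3

Sorted (descending): 4.5, 4.5, 4.5, 3.8, 3.4, 3.2, 2.8, 2.1, 1.7
The 3 values of 4.5 occupy positions 1–3 → each gets rank 1.
Ranks ≤ 2: {1, 1, 1} → 3 values.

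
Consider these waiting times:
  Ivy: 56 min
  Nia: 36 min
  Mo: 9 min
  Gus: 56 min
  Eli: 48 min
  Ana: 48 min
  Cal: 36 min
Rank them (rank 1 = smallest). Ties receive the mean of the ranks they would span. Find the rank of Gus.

6.5

Sorted (ascending): 9, 36, 36, 48, 48, 56, 56
The 2 values of 36 occupy positions 2–3 → average rank (2+3)/2 = 2.5.
The 2 values of 48 occupy positions 4–5 → average rank (4+5)/2 = 4.5.
The 2 values of 56 occupy positions 6–7 → average rank (6+7)/2 = 6.5.
Gus has value 56 min → rank 6.5.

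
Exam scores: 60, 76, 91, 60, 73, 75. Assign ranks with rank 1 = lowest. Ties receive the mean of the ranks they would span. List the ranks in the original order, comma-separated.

1.5, 5, 6, 1.5, 3, 4

Sorted (ascending): 60, 60, 73, 75, 76, 91
The 2 values of 60 occupy positions 1–2 → average rank (1+2)/2 = 1.5.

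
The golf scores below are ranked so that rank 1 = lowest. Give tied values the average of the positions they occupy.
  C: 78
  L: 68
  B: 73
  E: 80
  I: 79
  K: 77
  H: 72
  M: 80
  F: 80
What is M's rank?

Sorted (ascending): 68, 72, 73, 77, 78, 79, 80, 80, 80
The 3 values of 80 occupy positions 7–9 → average rank 8.
M has value 80 → rank 8.

8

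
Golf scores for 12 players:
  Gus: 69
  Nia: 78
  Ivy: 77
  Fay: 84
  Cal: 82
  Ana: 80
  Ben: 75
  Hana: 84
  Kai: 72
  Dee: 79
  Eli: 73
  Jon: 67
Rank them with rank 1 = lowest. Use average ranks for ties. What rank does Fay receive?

11.5

Sorted (ascending): 67, 69, 72, 73, 75, 77, 78, 79, 80, 82, 84, 84
The 2 values of 84 occupy positions 11–12 → average rank (11+12)/2 = 11.5.
Fay has value 84 → rank 11.5.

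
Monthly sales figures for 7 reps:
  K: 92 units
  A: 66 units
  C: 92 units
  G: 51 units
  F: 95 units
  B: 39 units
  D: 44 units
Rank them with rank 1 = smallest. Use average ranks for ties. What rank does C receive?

5.5

Sorted (ascending): 39, 44, 51, 66, 92, 92, 95
The 2 values of 92 occupy positions 5–6 → average rank (5+6)/2 = 5.5.
C has value 92 units → rank 5.5.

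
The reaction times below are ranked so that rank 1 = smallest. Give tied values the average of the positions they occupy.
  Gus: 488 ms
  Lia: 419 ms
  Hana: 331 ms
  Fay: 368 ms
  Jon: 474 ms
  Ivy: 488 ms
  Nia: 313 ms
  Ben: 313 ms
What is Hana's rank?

3

Sorted (ascending): 313, 313, 331, 368, 419, 474, 488, 488
The 2 values of 313 occupy positions 1–2 → average rank (1+2)/2 = 1.5.
The 2 values of 488 occupy positions 7–8 → average rank (7+8)/2 = 7.5.
Hana has value 331 ms → rank 3.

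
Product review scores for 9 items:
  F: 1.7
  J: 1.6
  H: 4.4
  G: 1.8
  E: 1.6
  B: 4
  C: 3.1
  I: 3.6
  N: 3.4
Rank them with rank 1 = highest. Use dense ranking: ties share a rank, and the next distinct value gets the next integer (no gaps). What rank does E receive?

Sorted (descending): 4.4, 4, 3.6, 3.4, 3.1, 1.8, 1.7, 1.6, 1.6
The 2 values of 1.6 share dense rank 8.
Remaining distinct values take the next consecutive integers.
E has value 1.6 → rank 8.

8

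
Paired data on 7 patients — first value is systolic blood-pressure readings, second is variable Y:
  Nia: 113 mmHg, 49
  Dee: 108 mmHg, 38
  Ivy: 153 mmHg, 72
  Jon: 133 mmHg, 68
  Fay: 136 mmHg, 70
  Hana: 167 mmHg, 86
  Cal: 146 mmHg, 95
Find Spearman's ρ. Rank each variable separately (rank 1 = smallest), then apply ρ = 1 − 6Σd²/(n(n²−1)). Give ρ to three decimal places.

Ranks of variable 1: 2, 1, 6, 3, 4, 7, 5
Ranks of variable 2: 2, 1, 5, 3, 4, 6, 7
d = r₁ − r₂: 0, 0, 1, 0, 0, 1, -2
d²: 0, 0, 1, 0, 0, 1, 4; Σd² = 6
ρ = 1 − 6·6/(7·48) = 1 − 36/336 = 0.893

0.893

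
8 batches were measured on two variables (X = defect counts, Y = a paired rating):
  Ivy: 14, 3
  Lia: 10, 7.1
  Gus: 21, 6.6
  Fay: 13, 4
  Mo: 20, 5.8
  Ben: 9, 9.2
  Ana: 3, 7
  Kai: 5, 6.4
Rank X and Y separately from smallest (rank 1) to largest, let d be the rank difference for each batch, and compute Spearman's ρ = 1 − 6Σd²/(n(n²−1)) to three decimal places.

Ranks of variable 1: 6, 4, 8, 5, 7, 3, 1, 2
Ranks of variable 2: 1, 7, 5, 2, 3, 8, 6, 4
d = r₁ − r₂: 5, -3, 3, 3, 4, -5, -5, -2
d²: 25, 9, 9, 9, 16, 25, 25, 4; Σd² = 122
ρ = 1 − 6·122/(8·63) = 1 − 732/504 = -0.452

-0.452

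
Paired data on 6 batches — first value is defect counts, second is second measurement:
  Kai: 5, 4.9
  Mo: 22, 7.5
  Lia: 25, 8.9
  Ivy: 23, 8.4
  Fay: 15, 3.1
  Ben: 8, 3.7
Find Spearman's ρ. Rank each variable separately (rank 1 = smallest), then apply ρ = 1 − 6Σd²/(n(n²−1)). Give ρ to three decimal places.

0.771

Ranks of variable 1: 1, 4, 6, 5, 3, 2
Ranks of variable 2: 3, 4, 6, 5, 1, 2
d = r₁ − r₂: -2, 0, 0, 0, 2, 0
d²: 4, 0, 0, 0, 4, 0; Σd² = 8
ρ = 1 − 6·8/(6·35) = 1 − 48/210 = 0.771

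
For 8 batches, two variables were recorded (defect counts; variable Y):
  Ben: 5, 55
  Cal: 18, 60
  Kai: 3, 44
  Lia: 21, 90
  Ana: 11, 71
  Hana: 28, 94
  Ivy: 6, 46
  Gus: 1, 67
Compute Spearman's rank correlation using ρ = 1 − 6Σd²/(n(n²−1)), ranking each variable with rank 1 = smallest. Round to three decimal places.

0.690

Ranks of variable 1: 3, 6, 2, 7, 5, 8, 4, 1
Ranks of variable 2: 3, 4, 1, 7, 6, 8, 2, 5
d = r₁ − r₂: 0, 2, 1, 0, -1, 0, 2, -4
d²: 0, 4, 1, 0, 1, 0, 4, 16; Σd² = 26
ρ = 1 − 6·26/(8·63) = 1 − 156/504 = 0.690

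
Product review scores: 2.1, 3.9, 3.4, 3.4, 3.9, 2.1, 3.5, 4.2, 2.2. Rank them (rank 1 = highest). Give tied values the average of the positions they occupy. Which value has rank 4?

3.5

Sorted (descending): 4.2, 3.9, 3.9, 3.5, 3.4, 3.4, 2.2, 2.1, 2.1
The 2 values of 3.9 occupy positions 2–3 → average rank (2+3)/2 = 2.5.
The 2 values of 3.4 occupy positions 5–6 → average rank (5+6)/2 = 5.5.
The 2 values of 2.1 occupy positions 8–9 → average rank (8+9)/2 = 8.5.
Rank 4 → value 3.5.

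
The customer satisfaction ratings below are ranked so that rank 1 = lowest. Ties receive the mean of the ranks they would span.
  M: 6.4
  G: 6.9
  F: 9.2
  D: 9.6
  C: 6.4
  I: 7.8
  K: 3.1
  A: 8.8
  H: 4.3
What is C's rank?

3.5

Sorted (ascending): 3.1, 4.3, 6.4, 6.4, 6.9, 7.8, 8.8, 9.2, 9.6
The 2 values of 6.4 occupy positions 3–4 → average rank (3+4)/2 = 3.5.
C has value 6.4 → rank 3.5.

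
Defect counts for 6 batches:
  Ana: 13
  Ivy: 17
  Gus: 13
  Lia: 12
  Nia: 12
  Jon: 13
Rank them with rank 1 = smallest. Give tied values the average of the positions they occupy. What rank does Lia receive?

Sorted (ascending): 12, 12, 13, 13, 13, 17
The 2 values of 12 occupy positions 1–2 → average rank (1+2)/2 = 1.5.
The 3 values of 13 occupy positions 3–5 → average rank 4.
Lia has value 12 → rank 1.5.

1.5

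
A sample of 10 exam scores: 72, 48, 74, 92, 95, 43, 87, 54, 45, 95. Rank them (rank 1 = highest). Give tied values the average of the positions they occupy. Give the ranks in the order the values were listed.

Sorted (descending): 95, 95, 92, 87, 74, 72, 54, 48, 45, 43
The 2 values of 95 occupy positions 1–2 → average rank (1+2)/2 = 1.5.

6, 8, 5, 3, 1.5, 10, 4, 7, 9, 1.5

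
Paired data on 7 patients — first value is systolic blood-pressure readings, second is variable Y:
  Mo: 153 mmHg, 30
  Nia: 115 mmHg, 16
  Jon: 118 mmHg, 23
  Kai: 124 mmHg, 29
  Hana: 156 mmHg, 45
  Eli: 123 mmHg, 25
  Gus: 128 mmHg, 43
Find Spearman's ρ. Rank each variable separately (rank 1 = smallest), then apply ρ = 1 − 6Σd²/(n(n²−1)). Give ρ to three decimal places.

Ranks of variable 1: 6, 1, 2, 4, 7, 3, 5
Ranks of variable 2: 5, 1, 2, 4, 7, 3, 6
d = r₁ − r₂: 1, 0, 0, 0, 0, 0, -1
d²: 1, 0, 0, 0, 0, 0, 1; Σd² = 2
ρ = 1 − 6·2/(7·48) = 1 − 12/336 = 0.964

0.964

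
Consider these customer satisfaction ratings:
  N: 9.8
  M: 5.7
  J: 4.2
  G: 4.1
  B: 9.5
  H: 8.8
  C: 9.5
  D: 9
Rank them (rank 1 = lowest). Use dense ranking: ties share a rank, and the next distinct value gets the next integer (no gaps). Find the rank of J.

Sorted (ascending): 4.1, 4.2, 5.7, 8.8, 9, 9.5, 9.5, 9.8
The 2 values of 9.5 share dense rank 6.
Remaining distinct values take the next consecutive integers.
J has value 4.2 → rank 2.

2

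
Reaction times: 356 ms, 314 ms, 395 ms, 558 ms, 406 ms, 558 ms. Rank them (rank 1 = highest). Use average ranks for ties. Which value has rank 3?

406

Sorted (descending): 558, 558, 406, 395, 356, 314
The 2 values of 558 occupy positions 1–2 → average rank (1+2)/2 = 1.5.
Rank 3 → value 406.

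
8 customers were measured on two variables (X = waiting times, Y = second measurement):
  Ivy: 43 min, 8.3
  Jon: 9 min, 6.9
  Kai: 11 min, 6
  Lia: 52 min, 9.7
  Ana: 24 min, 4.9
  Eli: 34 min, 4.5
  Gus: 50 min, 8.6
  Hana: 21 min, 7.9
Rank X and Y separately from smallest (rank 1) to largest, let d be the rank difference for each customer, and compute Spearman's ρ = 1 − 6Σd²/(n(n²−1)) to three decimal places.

Ranks of variable 1: 6, 1, 2, 8, 4, 5, 7, 3
Ranks of variable 2: 6, 4, 3, 8, 2, 1, 7, 5
d = r₁ − r₂: 0, -3, -1, 0, 2, 4, 0, -2
d²: 0, 9, 1, 0, 4, 16, 0, 4; Σd² = 34
ρ = 1 − 6·34/(8·63) = 1 − 204/504 = 0.595

0.595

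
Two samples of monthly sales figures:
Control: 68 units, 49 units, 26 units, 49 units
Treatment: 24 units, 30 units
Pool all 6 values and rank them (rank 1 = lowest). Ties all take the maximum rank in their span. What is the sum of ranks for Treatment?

Sorted (ascending): 24, 26, 30, 49, 49, 68
The 2 values of 49 occupy positions 4–5 → each gets rank 5.
Treatment values → pooled ranks: 24→1, 30→3
Rank sum = 1 + 3 = 4

4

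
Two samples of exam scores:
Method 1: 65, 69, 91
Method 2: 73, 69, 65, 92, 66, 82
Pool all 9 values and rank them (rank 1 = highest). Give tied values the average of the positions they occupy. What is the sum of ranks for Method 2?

29

Sorted (descending): 92, 91, 82, 73, 69, 69, 66, 65, 65
The 2 values of 69 occupy positions 5–6 → average rank (5+6)/2 = 5.5.
The 2 values of 65 occupy positions 8–9 → average rank (8+9)/2 = 8.5.
Method 2 values → pooled ranks: 73→4, 69→5.5, 65→8.5, 92→1, 66→7, 82→3
Rank sum = 4 + 5.5 + 8.5 + 1 + 7 + 3 = 29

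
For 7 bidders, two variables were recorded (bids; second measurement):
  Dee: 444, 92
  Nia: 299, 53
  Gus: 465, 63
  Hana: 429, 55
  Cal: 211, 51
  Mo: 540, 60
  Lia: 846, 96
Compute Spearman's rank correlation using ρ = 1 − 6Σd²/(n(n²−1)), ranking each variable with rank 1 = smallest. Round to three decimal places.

Ranks of variable 1: 4, 2, 5, 3, 1, 6, 7
Ranks of variable 2: 6, 2, 5, 3, 1, 4, 7
d = r₁ − r₂: -2, 0, 0, 0, 0, 2, 0
d²: 4, 0, 0, 0, 0, 4, 0; Σd² = 8
ρ = 1 − 6·8/(7·48) = 1 − 48/336 = 0.857

0.857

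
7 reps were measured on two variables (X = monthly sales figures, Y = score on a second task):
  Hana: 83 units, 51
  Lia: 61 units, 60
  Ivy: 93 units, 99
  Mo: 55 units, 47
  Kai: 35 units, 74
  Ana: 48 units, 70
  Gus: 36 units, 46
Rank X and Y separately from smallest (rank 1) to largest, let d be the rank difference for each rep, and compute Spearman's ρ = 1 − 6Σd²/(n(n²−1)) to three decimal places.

0.214

Ranks of variable 1: 6, 5, 7, 4, 1, 3, 2
Ranks of variable 2: 3, 4, 7, 2, 6, 5, 1
d = r₁ − r₂: 3, 1, 0, 2, -5, -2, 1
d²: 9, 1, 0, 4, 25, 4, 1; Σd² = 44
ρ = 1 − 6·44/(7·48) = 1 − 264/336 = 0.214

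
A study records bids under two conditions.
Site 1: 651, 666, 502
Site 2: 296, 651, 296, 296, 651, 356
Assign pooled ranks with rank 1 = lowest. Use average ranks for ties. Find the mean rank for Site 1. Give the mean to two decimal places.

Sorted (ascending): 296, 296, 296, 356, 502, 651, 651, 651, 666
The 3 values of 296 occupy positions 1–3 → average rank 2.
The 3 values of 651 occupy positions 6–8 → average rank 7.
Site 1 values → pooled ranks: 651→7, 666→9, 502→5
Mean rank = (7 + 9 + 5) / 3 = 7.00

7.00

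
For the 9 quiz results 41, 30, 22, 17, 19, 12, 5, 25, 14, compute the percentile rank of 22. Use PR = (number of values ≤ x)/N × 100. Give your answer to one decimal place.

N = 9.
Strictly below 22: 5. Equal to 22: 1.
PR = 6/9 × 100 = 66.7

66.7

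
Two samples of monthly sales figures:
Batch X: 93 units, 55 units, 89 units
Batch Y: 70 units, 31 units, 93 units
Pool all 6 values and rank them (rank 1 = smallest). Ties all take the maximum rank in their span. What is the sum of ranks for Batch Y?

10

Sorted (ascending): 31, 55, 70, 89, 93, 93
The 2 values of 93 occupy positions 5–6 → each gets rank 6.
Batch Y values → pooled ranks: 70→3, 31→1, 93→6
Rank sum = 3 + 1 + 6 = 10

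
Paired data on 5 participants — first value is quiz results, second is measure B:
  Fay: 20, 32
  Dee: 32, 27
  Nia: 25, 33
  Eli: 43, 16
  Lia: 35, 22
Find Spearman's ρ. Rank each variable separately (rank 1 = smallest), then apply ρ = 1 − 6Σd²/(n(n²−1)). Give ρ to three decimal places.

-0.900

Ranks of variable 1: 1, 3, 2, 5, 4
Ranks of variable 2: 4, 3, 5, 1, 2
d = r₁ − r₂: -3, 0, -3, 4, 2
d²: 9, 0, 9, 16, 4; Σd² = 38
ρ = 1 − 6·38/(5·24) = 1 − 228/120 = -0.900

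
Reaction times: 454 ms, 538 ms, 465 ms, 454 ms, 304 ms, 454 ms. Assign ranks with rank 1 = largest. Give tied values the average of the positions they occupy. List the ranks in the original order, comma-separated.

Sorted (descending): 538, 465, 454, 454, 454, 304
The 3 values of 454 occupy positions 3–5 → average rank 4.

4, 1, 2, 4, 6, 4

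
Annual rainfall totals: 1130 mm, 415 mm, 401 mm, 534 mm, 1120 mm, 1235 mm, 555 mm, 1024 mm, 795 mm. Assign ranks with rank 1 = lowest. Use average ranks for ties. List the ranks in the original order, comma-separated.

Sorted (ascending): 401, 415, 534, 555, 795, 1024, 1120, 1130, 1235
No ties — each value takes its position as its rank.

8, 2, 1, 3, 7, 9, 4, 6, 5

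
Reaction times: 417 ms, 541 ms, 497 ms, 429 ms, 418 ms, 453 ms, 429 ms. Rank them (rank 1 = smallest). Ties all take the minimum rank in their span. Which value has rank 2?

Sorted (ascending): 417, 418, 429, 429, 453, 497, 541
The 2 values of 429 occupy positions 3–4 → each gets rank 3.
Rank 2 → value 418.

418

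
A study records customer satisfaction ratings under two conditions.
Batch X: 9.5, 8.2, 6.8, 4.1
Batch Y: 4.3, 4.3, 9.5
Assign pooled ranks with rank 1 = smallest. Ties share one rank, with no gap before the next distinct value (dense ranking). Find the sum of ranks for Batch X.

Sorted (ascending): 4.1, 4.3, 4.3, 6.8, 8.2, 9.5, 9.5
The 2 values of 4.3 share dense rank 2.
The 2 values of 9.5 share dense rank 5.
Remaining distinct values take the next consecutive integers.
Batch X values → pooled ranks: 9.5→5, 8.2→4, 6.8→3, 4.1→1
Rank sum = 5 + 4 + 3 + 1 = 13

13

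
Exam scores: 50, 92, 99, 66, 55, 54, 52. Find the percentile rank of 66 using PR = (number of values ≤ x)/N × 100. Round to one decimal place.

N = 7.
Strictly below 66: 4. Equal to 66: 1.
PR = 5/7 × 100 = 71.4

71.4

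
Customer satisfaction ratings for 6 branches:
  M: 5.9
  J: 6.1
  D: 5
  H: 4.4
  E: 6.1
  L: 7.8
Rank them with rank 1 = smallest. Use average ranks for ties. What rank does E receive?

Sorted (ascending): 4.4, 5, 5.9, 6.1, 6.1, 7.8
The 2 values of 6.1 occupy positions 4–5 → average rank (4+5)/2 = 4.5.
E has value 6.1 → rank 4.5.

4.5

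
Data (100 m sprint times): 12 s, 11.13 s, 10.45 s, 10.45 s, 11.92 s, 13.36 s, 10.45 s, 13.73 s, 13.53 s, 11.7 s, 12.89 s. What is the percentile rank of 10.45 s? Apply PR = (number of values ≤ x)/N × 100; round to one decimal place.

27.3

N = 11.
Strictly below 10.45: 0. Equal to 10.45: 3.
PR = 3/11 × 100 = 27.3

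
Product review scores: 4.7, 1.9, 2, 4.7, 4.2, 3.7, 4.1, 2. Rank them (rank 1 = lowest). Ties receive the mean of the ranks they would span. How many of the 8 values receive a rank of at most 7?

6

Sorted (ascending): 1.9, 2, 2, 3.7, 4.1, 4.2, 4.7, 4.7
The 2 values of 2 occupy positions 2–3 → average rank (2+3)/2 = 2.5.
The 2 values of 4.7 occupy positions 7–8 → average rank (7+8)/2 = 7.5.
Ranks ≤ 7: {1, 2.5, 2.5, 4, 5, 6} → 6 values.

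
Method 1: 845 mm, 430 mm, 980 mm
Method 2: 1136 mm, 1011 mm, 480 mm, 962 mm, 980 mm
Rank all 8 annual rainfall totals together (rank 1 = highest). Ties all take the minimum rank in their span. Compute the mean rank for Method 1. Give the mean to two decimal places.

5.67

Sorted (descending): 1136, 1011, 980, 980, 962, 845, 480, 430
The 2 values of 980 occupy positions 3–4 → each gets rank 3.
Method 1 values → pooled ranks: 845→6, 430→8, 980→3
Mean rank = (6 + 8 + 3) / 3 = 5.67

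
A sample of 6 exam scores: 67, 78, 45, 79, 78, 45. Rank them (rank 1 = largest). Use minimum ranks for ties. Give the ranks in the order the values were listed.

4, 2, 5, 1, 2, 5

Sorted (descending): 79, 78, 78, 67, 45, 45
The 2 values of 78 occupy positions 2–3 → each gets rank 2.
The 2 values of 45 occupy positions 5–6 → each gets rank 5.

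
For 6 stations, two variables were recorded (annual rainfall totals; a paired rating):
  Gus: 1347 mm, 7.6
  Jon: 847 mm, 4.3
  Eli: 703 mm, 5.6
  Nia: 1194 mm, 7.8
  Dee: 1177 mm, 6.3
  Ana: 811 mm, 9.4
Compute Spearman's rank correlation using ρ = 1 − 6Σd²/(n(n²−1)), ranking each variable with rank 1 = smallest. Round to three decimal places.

0.257

Ranks of variable 1: 6, 3, 1, 5, 4, 2
Ranks of variable 2: 4, 1, 2, 5, 3, 6
d = r₁ − r₂: 2, 2, -1, 0, 1, -4
d²: 4, 4, 1, 0, 1, 16; Σd² = 26
ρ = 1 − 6·26/(6·35) = 1 − 156/210 = 0.257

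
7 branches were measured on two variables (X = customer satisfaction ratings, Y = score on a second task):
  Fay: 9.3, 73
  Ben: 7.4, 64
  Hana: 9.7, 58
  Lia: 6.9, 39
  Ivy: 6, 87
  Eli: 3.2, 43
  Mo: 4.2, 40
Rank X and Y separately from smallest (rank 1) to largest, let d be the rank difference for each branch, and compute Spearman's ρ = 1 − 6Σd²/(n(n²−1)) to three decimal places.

Ranks of variable 1: 6, 5, 7, 4, 3, 1, 2
Ranks of variable 2: 6, 5, 4, 1, 7, 3, 2
d = r₁ − r₂: 0, 0, 3, 3, -4, -2, 0
d²: 0, 0, 9, 9, 16, 4, 0; Σd² = 38
ρ = 1 − 6·38/(7·48) = 1 − 228/336 = 0.321

0.321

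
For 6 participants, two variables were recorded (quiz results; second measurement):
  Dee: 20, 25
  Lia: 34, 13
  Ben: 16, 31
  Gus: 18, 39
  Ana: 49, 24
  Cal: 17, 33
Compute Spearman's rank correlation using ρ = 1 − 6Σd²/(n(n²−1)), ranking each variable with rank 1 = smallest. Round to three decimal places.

-0.714

Ranks of variable 1: 4, 5, 1, 3, 6, 2
Ranks of variable 2: 3, 1, 4, 6, 2, 5
d = r₁ − r₂: 1, 4, -3, -3, 4, -3
d²: 1, 16, 9, 9, 16, 9; Σd² = 60
ρ = 1 − 6·60/(6·35) = 1 − 360/210 = -0.714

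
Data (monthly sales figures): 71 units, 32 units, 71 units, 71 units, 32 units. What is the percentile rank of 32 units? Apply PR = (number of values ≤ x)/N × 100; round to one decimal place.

40.0

N = 5.
Strictly below 32: 0. Equal to 32: 2.
PR = 2/5 × 100 = 40.0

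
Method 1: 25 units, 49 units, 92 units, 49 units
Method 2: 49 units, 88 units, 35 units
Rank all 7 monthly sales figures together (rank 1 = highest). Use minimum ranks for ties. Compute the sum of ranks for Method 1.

Sorted (descending): 92, 88, 49, 49, 49, 35, 25
The 3 values of 49 occupy positions 3–5 → each gets rank 3.
Method 1 values → pooled ranks: 25→7, 49→3, 92→1, 49→3
Rank sum = 7 + 3 + 1 + 3 = 14

14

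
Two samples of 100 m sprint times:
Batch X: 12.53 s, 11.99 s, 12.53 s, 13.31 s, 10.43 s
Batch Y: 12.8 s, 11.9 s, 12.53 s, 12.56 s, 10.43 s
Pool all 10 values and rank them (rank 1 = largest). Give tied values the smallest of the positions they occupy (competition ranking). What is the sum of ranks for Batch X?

25

Sorted (descending): 13.31, 12.8, 12.56, 12.53, 12.53, 12.53, 11.99, 11.9, 10.43, 10.43
The 3 values of 12.53 occupy positions 4–6 → each gets rank 4.
The 2 values of 10.43 occupy positions 9–10 → each gets rank 9.
Batch X values → pooled ranks: 12.53→4, 11.99→7, 12.53→4, 13.31→1, 10.43→9
Rank sum = 4 + 7 + 4 + 1 + 9 = 25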